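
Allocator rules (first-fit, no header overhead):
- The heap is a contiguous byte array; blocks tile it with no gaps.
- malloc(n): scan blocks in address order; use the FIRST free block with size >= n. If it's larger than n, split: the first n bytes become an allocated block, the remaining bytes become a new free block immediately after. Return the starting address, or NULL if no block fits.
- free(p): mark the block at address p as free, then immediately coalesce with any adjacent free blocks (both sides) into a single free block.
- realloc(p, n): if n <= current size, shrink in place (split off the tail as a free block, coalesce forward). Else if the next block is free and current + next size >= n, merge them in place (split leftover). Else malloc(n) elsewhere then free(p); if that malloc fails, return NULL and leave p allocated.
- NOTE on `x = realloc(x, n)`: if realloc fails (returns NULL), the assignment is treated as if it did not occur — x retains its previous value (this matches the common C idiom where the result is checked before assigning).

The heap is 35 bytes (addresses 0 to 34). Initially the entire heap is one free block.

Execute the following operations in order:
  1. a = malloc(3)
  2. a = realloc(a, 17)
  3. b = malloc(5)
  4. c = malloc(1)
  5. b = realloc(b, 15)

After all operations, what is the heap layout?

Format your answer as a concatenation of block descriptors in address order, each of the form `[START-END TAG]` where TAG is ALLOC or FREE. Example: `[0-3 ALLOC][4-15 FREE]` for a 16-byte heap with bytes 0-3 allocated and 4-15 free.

Op 1: a = malloc(3) -> a = 0; heap: [0-2 ALLOC][3-34 FREE]
Op 2: a = realloc(a, 17) -> a = 0; heap: [0-16 ALLOC][17-34 FREE]
Op 3: b = malloc(5) -> b = 17; heap: [0-16 ALLOC][17-21 ALLOC][22-34 FREE]
Op 4: c = malloc(1) -> c = 22; heap: [0-16 ALLOC][17-21 ALLOC][22-22 ALLOC][23-34 FREE]
Op 5: b = realloc(b, 15) -> NULL (b unchanged); heap: [0-16 ALLOC][17-21 ALLOC][22-22 ALLOC][23-34 FREE]

Answer: [0-16 ALLOC][17-21 ALLOC][22-22 ALLOC][23-34 FREE]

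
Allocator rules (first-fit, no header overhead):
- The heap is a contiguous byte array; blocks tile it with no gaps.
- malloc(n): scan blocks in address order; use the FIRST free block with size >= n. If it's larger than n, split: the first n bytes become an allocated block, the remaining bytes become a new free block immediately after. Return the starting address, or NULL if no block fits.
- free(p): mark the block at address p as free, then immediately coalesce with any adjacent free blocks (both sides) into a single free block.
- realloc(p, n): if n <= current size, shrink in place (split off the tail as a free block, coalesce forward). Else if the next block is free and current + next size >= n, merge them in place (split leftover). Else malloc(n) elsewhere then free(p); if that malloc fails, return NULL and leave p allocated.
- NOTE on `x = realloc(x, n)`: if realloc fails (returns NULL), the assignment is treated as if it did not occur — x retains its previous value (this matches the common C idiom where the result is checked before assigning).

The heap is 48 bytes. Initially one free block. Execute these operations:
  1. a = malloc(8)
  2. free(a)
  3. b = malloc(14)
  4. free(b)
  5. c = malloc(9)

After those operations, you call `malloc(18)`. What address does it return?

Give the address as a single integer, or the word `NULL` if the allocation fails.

Answer: 9

Derivation:
Op 1: a = malloc(8) -> a = 0; heap: [0-7 ALLOC][8-47 FREE]
Op 2: free(a) -> (freed a); heap: [0-47 FREE]
Op 3: b = malloc(14) -> b = 0; heap: [0-13 ALLOC][14-47 FREE]
Op 4: free(b) -> (freed b); heap: [0-47 FREE]
Op 5: c = malloc(9) -> c = 0; heap: [0-8 ALLOC][9-47 FREE]
malloc(18): first-fit scan over [0-8 ALLOC][9-47 FREE] -> 9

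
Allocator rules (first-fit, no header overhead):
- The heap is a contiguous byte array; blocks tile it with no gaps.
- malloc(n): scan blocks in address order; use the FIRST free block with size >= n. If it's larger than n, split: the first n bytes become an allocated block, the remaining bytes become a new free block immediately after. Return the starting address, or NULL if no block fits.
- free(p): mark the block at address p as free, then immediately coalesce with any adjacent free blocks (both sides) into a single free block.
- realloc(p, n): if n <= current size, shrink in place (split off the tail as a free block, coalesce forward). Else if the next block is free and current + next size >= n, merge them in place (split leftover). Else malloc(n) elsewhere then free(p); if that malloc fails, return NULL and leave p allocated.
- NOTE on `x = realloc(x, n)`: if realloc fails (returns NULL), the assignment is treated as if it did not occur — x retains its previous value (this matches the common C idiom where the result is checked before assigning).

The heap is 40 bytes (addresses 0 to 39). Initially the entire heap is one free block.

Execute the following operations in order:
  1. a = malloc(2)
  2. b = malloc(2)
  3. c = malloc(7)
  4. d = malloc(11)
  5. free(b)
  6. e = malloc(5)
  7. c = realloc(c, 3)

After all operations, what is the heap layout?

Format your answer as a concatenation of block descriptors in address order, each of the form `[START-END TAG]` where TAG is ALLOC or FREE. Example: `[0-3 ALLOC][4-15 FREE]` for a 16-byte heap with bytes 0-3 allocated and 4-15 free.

Op 1: a = malloc(2) -> a = 0; heap: [0-1 ALLOC][2-39 FREE]
Op 2: b = malloc(2) -> b = 2; heap: [0-1 ALLOC][2-3 ALLOC][4-39 FREE]
Op 3: c = malloc(7) -> c = 4; heap: [0-1 ALLOC][2-3 ALLOC][4-10 ALLOC][11-39 FREE]
Op 4: d = malloc(11) -> d = 11; heap: [0-1 ALLOC][2-3 ALLOC][4-10 ALLOC][11-21 ALLOC][22-39 FREE]
Op 5: free(b) -> (freed b); heap: [0-1 ALLOC][2-3 FREE][4-10 ALLOC][11-21 ALLOC][22-39 FREE]
Op 6: e = malloc(5) -> e = 22; heap: [0-1 ALLOC][2-3 FREE][4-10 ALLOC][11-21 ALLOC][22-26 ALLOC][27-39 FREE]
Op 7: c = realloc(c, 3) -> c = 4; heap: [0-1 ALLOC][2-3 FREE][4-6 ALLOC][7-10 FREE][11-21 ALLOC][22-26 ALLOC][27-39 FREE]

Answer: [0-1 ALLOC][2-3 FREE][4-6 ALLOC][7-10 FREE][11-21 ALLOC][22-26 ALLOC][27-39 FREE]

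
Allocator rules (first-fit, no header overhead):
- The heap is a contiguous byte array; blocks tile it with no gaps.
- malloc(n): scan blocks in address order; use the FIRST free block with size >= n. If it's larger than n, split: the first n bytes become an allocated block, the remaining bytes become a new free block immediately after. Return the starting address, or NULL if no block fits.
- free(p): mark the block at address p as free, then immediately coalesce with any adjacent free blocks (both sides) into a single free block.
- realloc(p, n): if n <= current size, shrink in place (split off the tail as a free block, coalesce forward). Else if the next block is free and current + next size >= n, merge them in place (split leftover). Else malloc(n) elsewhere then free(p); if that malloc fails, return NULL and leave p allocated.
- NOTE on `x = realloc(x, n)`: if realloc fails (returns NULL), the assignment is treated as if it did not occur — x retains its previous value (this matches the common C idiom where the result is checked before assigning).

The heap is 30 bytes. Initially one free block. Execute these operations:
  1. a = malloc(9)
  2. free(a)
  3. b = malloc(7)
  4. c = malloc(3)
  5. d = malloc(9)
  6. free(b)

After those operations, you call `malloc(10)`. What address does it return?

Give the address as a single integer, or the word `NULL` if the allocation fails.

Op 1: a = malloc(9) -> a = 0; heap: [0-8 ALLOC][9-29 FREE]
Op 2: free(a) -> (freed a); heap: [0-29 FREE]
Op 3: b = malloc(7) -> b = 0; heap: [0-6 ALLOC][7-29 FREE]
Op 4: c = malloc(3) -> c = 7; heap: [0-6 ALLOC][7-9 ALLOC][10-29 FREE]
Op 5: d = malloc(9) -> d = 10; heap: [0-6 ALLOC][7-9 ALLOC][10-18 ALLOC][19-29 FREE]
Op 6: free(b) -> (freed b); heap: [0-6 FREE][7-9 ALLOC][10-18 ALLOC][19-29 FREE]
malloc(10): first-fit scan over [0-6 FREE][7-9 ALLOC][10-18 ALLOC][19-29 FREE] -> 19

Answer: 19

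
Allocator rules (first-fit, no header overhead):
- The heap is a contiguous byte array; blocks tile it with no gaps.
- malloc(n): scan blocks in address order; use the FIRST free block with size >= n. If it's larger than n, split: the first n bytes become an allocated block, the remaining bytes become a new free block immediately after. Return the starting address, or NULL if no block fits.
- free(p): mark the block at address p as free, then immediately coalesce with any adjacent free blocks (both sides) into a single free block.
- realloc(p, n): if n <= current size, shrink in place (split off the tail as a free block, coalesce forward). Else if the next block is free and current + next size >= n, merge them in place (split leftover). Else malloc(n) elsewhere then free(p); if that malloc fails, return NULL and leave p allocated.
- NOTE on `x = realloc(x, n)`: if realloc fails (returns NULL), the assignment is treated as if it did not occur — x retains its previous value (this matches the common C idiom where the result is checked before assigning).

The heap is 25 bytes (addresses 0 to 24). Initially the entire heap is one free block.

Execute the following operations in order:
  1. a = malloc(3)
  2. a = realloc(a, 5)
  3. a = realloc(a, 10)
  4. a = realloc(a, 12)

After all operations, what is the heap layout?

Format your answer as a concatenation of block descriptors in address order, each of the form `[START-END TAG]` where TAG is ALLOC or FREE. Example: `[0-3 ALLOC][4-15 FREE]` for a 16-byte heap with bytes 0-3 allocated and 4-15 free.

Answer: [0-11 ALLOC][12-24 FREE]

Derivation:
Op 1: a = malloc(3) -> a = 0; heap: [0-2 ALLOC][3-24 FREE]
Op 2: a = realloc(a, 5) -> a = 0; heap: [0-4 ALLOC][5-24 FREE]
Op 3: a = realloc(a, 10) -> a = 0; heap: [0-9 ALLOC][10-24 FREE]
Op 4: a = realloc(a, 12) -> a = 0; heap: [0-11 ALLOC][12-24 FREE]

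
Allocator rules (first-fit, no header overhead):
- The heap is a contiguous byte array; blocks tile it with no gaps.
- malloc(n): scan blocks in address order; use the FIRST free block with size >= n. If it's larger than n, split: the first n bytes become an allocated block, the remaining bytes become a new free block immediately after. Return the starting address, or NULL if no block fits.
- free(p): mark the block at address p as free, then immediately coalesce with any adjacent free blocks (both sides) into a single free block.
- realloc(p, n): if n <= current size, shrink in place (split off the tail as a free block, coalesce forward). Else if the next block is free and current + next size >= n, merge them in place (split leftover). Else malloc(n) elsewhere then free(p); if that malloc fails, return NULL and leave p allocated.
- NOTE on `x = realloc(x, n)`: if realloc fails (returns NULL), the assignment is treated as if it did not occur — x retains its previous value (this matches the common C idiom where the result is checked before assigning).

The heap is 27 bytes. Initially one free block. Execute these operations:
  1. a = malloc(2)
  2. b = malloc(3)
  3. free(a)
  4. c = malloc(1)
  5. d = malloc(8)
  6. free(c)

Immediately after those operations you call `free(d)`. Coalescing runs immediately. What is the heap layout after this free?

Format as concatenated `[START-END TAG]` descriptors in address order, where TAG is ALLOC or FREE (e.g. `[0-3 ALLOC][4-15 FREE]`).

Op 1: a = malloc(2) -> a = 0; heap: [0-1 ALLOC][2-26 FREE]
Op 2: b = malloc(3) -> b = 2; heap: [0-1 ALLOC][2-4 ALLOC][5-26 FREE]
Op 3: free(a) -> (freed a); heap: [0-1 FREE][2-4 ALLOC][5-26 FREE]
Op 4: c = malloc(1) -> c = 0; heap: [0-0 ALLOC][1-1 FREE][2-4 ALLOC][5-26 FREE]
Op 5: d = malloc(8) -> d = 5; heap: [0-0 ALLOC][1-1 FREE][2-4 ALLOC][5-12 ALLOC][13-26 FREE]
Op 6: free(c) -> (freed c); heap: [0-1 FREE][2-4 ALLOC][5-12 ALLOC][13-26 FREE]
free(d): d = 5 -> block [5-12 ALLOC]; mark free, coalesce with adjacent free neighbors -> [0-1 FREE][2-4 ALLOC][5-26 FREE]

Answer: [0-1 FREE][2-4 ALLOC][5-26 FREE]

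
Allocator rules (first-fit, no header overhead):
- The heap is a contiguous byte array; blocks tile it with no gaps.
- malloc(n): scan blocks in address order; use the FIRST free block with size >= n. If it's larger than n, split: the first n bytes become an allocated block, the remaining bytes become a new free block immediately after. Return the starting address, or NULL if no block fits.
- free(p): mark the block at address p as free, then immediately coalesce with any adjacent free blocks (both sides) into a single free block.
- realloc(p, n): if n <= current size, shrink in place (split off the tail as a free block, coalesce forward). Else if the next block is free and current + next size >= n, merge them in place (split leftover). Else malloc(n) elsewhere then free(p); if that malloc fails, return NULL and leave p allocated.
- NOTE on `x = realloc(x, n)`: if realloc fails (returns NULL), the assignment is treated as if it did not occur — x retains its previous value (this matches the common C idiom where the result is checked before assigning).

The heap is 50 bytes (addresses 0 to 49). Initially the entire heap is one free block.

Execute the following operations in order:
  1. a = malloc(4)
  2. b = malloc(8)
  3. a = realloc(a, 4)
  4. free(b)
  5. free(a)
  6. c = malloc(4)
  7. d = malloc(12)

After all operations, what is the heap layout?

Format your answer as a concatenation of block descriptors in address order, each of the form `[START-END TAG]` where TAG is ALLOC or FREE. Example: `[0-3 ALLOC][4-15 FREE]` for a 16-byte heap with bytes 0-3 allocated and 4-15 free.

Op 1: a = malloc(4) -> a = 0; heap: [0-3 ALLOC][4-49 FREE]
Op 2: b = malloc(8) -> b = 4; heap: [0-3 ALLOC][4-11 ALLOC][12-49 FREE]
Op 3: a = realloc(a, 4) -> a = 0; heap: [0-3 ALLOC][4-11 ALLOC][12-49 FREE]
Op 4: free(b) -> (freed b); heap: [0-3 ALLOC][4-49 FREE]
Op 5: free(a) -> (freed a); heap: [0-49 FREE]
Op 6: c = malloc(4) -> c = 0; heap: [0-3 ALLOC][4-49 FREE]
Op 7: d = malloc(12) -> d = 4; heap: [0-3 ALLOC][4-15 ALLOC][16-49 FREE]

Answer: [0-3 ALLOC][4-15 ALLOC][16-49 FREE]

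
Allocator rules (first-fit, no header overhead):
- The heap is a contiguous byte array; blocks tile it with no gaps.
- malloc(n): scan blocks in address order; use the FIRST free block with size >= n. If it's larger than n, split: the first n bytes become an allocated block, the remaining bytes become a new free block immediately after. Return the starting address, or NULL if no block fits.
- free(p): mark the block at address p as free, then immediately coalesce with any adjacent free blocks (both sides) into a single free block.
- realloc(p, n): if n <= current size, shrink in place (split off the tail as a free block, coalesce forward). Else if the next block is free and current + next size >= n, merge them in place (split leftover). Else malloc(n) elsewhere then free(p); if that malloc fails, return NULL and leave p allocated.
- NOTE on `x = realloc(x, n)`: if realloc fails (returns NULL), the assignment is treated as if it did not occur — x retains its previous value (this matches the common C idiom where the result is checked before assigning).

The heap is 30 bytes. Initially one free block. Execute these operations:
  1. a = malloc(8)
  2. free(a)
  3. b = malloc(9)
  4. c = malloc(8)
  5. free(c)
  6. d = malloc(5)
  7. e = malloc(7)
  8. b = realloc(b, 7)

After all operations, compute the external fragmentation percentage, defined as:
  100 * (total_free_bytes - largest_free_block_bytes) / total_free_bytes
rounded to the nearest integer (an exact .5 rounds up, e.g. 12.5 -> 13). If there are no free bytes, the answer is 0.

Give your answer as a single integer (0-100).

Op 1: a = malloc(8) -> a = 0; heap: [0-7 ALLOC][8-29 FREE]
Op 2: free(a) -> (freed a); heap: [0-29 FREE]
Op 3: b = malloc(9) -> b = 0; heap: [0-8 ALLOC][9-29 FREE]
Op 4: c = malloc(8) -> c = 9; heap: [0-8 ALLOC][9-16 ALLOC][17-29 FREE]
Op 5: free(c) -> (freed c); heap: [0-8 ALLOC][9-29 FREE]
Op 6: d = malloc(5) -> d = 9; heap: [0-8 ALLOC][9-13 ALLOC][14-29 FREE]
Op 7: e = malloc(7) -> e = 14; heap: [0-8 ALLOC][9-13 ALLOC][14-20 ALLOC][21-29 FREE]
Op 8: b = realloc(b, 7) -> b = 0; heap: [0-6 ALLOC][7-8 FREE][9-13 ALLOC][14-20 ALLOC][21-29 FREE]
Free blocks: [2 9] total_free=11 largest=9 -> 100*(11-9)/11 = 200/11 ≈ 18.182 -> rounds to 18

Answer: 18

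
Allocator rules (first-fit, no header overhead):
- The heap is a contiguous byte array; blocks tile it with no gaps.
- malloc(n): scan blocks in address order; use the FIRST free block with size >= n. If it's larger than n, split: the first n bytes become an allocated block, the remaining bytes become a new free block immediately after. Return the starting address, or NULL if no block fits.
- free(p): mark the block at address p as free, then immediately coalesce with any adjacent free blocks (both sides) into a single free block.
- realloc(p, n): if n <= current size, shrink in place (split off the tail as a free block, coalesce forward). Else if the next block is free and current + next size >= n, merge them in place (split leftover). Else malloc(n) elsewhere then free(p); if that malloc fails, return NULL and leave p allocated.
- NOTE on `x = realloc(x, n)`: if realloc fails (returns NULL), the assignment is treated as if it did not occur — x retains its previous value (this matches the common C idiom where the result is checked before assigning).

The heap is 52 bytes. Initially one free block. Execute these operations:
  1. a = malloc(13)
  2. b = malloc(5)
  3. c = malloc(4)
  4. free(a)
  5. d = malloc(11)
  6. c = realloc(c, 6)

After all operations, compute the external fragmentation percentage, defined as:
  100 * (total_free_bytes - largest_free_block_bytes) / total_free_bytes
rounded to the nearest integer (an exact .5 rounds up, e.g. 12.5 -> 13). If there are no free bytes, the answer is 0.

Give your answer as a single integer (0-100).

Answer: 7

Derivation:
Op 1: a = malloc(13) -> a = 0; heap: [0-12 ALLOC][13-51 FREE]
Op 2: b = malloc(5) -> b = 13; heap: [0-12 ALLOC][13-17 ALLOC][18-51 FREE]
Op 3: c = malloc(4) -> c = 18; heap: [0-12 ALLOC][13-17 ALLOC][18-21 ALLOC][22-51 FREE]
Op 4: free(a) -> (freed a); heap: [0-12 FREE][13-17 ALLOC][18-21 ALLOC][22-51 FREE]
Op 5: d = malloc(11) -> d = 0; heap: [0-10 ALLOC][11-12 FREE][13-17 ALLOC][18-21 ALLOC][22-51 FREE]
Op 6: c = realloc(c, 6) -> c = 18; heap: [0-10 ALLOC][11-12 FREE][13-17 ALLOC][18-23 ALLOC][24-51 FREE]
Free blocks: [2 28] total_free=30 largest=28 -> 100*(30-28)/30 = 200/30 ≈ 6.667 -> rounds to 7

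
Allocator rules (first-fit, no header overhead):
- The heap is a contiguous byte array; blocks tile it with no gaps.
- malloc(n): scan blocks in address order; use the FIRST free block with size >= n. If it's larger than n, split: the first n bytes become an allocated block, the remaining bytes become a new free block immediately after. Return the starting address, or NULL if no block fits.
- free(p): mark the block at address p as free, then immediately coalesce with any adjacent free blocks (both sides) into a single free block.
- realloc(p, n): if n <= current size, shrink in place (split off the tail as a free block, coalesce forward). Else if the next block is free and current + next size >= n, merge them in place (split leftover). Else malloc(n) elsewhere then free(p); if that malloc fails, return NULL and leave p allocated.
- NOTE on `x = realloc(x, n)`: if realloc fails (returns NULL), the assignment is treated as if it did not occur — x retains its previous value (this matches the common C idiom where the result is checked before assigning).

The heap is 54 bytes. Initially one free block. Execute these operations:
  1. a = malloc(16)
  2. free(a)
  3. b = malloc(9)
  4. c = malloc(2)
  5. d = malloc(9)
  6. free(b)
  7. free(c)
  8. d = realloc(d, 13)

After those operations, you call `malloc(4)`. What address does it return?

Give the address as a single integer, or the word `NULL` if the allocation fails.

Answer: 0

Derivation:
Op 1: a = malloc(16) -> a = 0; heap: [0-15 ALLOC][16-53 FREE]
Op 2: free(a) -> (freed a); heap: [0-53 FREE]
Op 3: b = malloc(9) -> b = 0; heap: [0-8 ALLOC][9-53 FREE]
Op 4: c = malloc(2) -> c = 9; heap: [0-8 ALLOC][9-10 ALLOC][11-53 FREE]
Op 5: d = malloc(9) -> d = 11; heap: [0-8 ALLOC][9-10 ALLOC][11-19 ALLOC][20-53 FREE]
Op 6: free(b) -> (freed b); heap: [0-8 FREE][9-10 ALLOC][11-19 ALLOC][20-53 FREE]
Op 7: free(c) -> (freed c); heap: [0-10 FREE][11-19 ALLOC][20-53 FREE]
Op 8: d = realloc(d, 13) -> d = 11; heap: [0-10 FREE][11-23 ALLOC][24-53 FREE]
malloc(4): first-fit scan over [0-10 FREE][11-23 ALLOC][24-53 FREE] -> 0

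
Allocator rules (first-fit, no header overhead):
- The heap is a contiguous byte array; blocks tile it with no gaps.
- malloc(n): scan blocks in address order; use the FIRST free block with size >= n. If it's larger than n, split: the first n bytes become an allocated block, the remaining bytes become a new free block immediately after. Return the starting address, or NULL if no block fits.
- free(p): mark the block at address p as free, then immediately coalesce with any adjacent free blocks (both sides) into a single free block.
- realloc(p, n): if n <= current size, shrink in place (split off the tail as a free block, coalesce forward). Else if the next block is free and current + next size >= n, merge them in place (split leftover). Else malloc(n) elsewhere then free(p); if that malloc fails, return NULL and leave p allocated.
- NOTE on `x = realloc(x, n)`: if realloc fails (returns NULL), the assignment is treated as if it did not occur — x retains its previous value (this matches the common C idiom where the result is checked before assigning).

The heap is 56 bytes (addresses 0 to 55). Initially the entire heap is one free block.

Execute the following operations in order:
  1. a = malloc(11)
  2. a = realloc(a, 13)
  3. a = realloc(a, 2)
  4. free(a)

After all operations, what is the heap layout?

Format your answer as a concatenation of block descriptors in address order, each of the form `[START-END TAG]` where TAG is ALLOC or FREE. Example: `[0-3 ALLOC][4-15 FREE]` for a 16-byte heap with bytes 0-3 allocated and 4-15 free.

Answer: [0-55 FREE]

Derivation:
Op 1: a = malloc(11) -> a = 0; heap: [0-10 ALLOC][11-55 FREE]
Op 2: a = realloc(a, 13) -> a = 0; heap: [0-12 ALLOC][13-55 FREE]
Op 3: a = realloc(a, 2) -> a = 0; heap: [0-1 ALLOC][2-55 FREE]
Op 4: free(a) -> (freed a); heap: [0-55 FREE]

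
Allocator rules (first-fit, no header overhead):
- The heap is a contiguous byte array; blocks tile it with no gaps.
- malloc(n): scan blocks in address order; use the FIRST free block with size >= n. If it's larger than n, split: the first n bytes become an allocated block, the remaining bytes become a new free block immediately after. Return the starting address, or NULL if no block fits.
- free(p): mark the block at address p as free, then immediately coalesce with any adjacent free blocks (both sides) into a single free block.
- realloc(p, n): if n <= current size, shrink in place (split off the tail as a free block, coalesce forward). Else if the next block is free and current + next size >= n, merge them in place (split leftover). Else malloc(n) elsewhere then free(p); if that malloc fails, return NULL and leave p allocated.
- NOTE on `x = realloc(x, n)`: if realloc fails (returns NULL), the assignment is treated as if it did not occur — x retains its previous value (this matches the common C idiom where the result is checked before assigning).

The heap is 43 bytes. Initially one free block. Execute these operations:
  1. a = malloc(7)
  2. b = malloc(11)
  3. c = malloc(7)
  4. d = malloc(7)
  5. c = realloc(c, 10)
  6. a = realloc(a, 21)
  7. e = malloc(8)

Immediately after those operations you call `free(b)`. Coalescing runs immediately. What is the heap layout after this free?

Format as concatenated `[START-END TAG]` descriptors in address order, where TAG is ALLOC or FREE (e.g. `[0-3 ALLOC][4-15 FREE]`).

Op 1: a = malloc(7) -> a = 0; heap: [0-6 ALLOC][7-42 FREE]
Op 2: b = malloc(11) -> b = 7; heap: [0-6 ALLOC][7-17 ALLOC][18-42 FREE]
Op 3: c = malloc(7) -> c = 18; heap: [0-6 ALLOC][7-17 ALLOC][18-24 ALLOC][25-42 FREE]
Op 4: d = malloc(7) -> d = 25; heap: [0-6 ALLOC][7-17 ALLOC][18-24 ALLOC][25-31 ALLOC][32-42 FREE]
Op 5: c = realloc(c, 10) -> c = 32; heap: [0-6 ALLOC][7-17 ALLOC][18-24 FREE][25-31 ALLOC][32-41 ALLOC][42-42 FREE]
Op 6: a = realloc(a, 21) -> NULL (a unchanged); heap: [0-6 ALLOC][7-17 ALLOC][18-24 FREE][25-31 ALLOC][32-41 ALLOC][42-42 FREE]
Op 7: e = malloc(8) -> e = NULL; heap: [0-6 ALLOC][7-17 ALLOC][18-24 FREE][25-31 ALLOC][32-41 ALLOC][42-42 FREE]
free(b): b = 7 -> block [7-17 ALLOC]; mark free, coalesce with adjacent free neighbors -> [0-6 ALLOC][7-24 FREE][25-31 ALLOC][32-41 ALLOC][42-42 FREE]

Answer: [0-6 ALLOC][7-24 FREE][25-31 ALLOC][32-41 ALLOC][42-42 FREE]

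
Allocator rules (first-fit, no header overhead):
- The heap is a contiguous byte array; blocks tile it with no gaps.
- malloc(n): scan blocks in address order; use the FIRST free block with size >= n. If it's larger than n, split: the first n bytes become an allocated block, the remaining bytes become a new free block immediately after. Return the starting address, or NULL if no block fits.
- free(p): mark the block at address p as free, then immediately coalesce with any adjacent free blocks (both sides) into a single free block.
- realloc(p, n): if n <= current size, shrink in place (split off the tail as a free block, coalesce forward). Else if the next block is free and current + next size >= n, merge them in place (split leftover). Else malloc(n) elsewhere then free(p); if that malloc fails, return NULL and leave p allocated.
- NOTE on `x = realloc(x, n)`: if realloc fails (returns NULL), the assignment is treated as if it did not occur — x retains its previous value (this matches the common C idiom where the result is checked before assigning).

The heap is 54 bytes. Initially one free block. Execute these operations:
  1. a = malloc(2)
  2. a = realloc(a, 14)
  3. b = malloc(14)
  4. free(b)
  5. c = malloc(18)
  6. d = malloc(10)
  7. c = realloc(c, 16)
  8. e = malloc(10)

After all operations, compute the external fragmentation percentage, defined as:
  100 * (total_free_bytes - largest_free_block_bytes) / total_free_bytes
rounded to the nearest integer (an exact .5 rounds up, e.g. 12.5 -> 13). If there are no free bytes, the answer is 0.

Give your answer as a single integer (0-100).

Answer: 50

Derivation:
Op 1: a = malloc(2) -> a = 0; heap: [0-1 ALLOC][2-53 FREE]
Op 2: a = realloc(a, 14) -> a = 0; heap: [0-13 ALLOC][14-53 FREE]
Op 3: b = malloc(14) -> b = 14; heap: [0-13 ALLOC][14-27 ALLOC][28-53 FREE]
Op 4: free(b) -> (freed b); heap: [0-13 ALLOC][14-53 FREE]
Op 5: c = malloc(18) -> c = 14; heap: [0-13 ALLOC][14-31 ALLOC][32-53 FREE]
Op 6: d = malloc(10) -> d = 32; heap: [0-13 ALLOC][14-31 ALLOC][32-41 ALLOC][42-53 FREE]
Op 7: c = realloc(c, 16) -> c = 14; heap: [0-13 ALLOC][14-29 ALLOC][30-31 FREE][32-41 ALLOC][42-53 FREE]
Op 8: e = malloc(10) -> e = 42; heap: [0-13 ALLOC][14-29 ALLOC][30-31 FREE][32-41 ALLOC][42-51 ALLOC][52-53 FREE]
Free blocks: [2 2] total_free=4 largest=2 -> 100*(4-2)/4 = 200/4 = 50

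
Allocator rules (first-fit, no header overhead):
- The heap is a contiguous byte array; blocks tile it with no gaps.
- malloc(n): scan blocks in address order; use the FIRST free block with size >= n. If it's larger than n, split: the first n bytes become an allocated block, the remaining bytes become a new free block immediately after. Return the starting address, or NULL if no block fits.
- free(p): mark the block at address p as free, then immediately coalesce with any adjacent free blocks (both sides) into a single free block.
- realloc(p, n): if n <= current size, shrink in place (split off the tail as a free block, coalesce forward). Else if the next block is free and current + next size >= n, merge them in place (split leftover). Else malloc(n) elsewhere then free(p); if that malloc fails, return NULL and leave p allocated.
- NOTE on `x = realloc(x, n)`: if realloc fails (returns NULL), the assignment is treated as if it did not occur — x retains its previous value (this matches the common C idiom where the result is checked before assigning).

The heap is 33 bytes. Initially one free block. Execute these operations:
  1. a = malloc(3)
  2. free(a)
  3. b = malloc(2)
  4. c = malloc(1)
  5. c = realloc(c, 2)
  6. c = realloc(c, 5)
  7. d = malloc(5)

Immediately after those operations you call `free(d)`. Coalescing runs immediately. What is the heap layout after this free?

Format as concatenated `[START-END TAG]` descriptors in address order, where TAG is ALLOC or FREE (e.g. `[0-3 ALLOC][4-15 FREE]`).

Answer: [0-1 ALLOC][2-6 ALLOC][7-32 FREE]

Derivation:
Op 1: a = malloc(3) -> a = 0; heap: [0-2 ALLOC][3-32 FREE]
Op 2: free(a) -> (freed a); heap: [0-32 FREE]
Op 3: b = malloc(2) -> b = 0; heap: [0-1 ALLOC][2-32 FREE]
Op 4: c = malloc(1) -> c = 2; heap: [0-1 ALLOC][2-2 ALLOC][3-32 FREE]
Op 5: c = realloc(c, 2) -> c = 2; heap: [0-1 ALLOC][2-3 ALLOC][4-32 FREE]
Op 6: c = realloc(c, 5) -> c = 2; heap: [0-1 ALLOC][2-6 ALLOC][7-32 FREE]
Op 7: d = malloc(5) -> d = 7; heap: [0-1 ALLOC][2-6 ALLOC][7-11 ALLOC][12-32 FREE]
free(d): d = 7 -> block [7-11 ALLOC]; mark free, coalesce with adjacent free neighbors -> [0-1 ALLOC][2-6 ALLOC][7-32 FREE]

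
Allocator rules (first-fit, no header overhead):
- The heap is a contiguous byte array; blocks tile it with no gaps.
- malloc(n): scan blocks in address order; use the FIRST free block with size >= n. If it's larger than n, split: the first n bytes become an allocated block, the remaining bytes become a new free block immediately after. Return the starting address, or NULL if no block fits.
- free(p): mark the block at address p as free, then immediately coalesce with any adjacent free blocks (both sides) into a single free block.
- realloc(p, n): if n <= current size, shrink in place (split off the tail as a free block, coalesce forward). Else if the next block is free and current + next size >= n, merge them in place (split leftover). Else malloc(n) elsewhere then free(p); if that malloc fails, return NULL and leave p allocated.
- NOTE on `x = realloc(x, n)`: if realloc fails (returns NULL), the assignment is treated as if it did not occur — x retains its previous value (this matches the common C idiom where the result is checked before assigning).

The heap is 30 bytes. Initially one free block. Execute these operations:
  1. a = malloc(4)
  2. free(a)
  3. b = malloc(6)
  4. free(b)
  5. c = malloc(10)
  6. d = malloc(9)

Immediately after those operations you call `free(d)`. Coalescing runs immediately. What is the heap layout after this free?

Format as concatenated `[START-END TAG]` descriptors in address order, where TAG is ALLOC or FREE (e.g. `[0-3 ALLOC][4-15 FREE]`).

Answer: [0-9 ALLOC][10-29 FREE]

Derivation:
Op 1: a = malloc(4) -> a = 0; heap: [0-3 ALLOC][4-29 FREE]
Op 2: free(a) -> (freed a); heap: [0-29 FREE]
Op 3: b = malloc(6) -> b = 0; heap: [0-5 ALLOC][6-29 FREE]
Op 4: free(b) -> (freed b); heap: [0-29 FREE]
Op 5: c = malloc(10) -> c = 0; heap: [0-9 ALLOC][10-29 FREE]
Op 6: d = malloc(9) -> d = 10; heap: [0-9 ALLOC][10-18 ALLOC][19-29 FREE]
free(d): d = 10 -> block [10-18 ALLOC]; mark free, coalesce with adjacent free neighbors -> [0-9 ALLOC][10-29 FREE]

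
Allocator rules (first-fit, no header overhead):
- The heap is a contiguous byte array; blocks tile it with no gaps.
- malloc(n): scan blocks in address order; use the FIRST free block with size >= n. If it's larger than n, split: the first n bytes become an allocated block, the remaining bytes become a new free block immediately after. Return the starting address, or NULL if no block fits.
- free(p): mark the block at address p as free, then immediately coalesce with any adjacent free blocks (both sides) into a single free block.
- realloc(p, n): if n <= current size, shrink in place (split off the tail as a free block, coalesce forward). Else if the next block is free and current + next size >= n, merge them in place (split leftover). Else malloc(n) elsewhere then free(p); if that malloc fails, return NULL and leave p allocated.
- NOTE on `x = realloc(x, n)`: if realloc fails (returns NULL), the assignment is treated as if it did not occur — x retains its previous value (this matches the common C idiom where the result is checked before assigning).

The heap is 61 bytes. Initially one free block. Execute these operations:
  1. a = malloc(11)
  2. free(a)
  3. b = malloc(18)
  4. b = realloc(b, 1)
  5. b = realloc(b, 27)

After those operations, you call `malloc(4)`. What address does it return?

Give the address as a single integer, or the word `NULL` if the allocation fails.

Op 1: a = malloc(11) -> a = 0; heap: [0-10 ALLOC][11-60 FREE]
Op 2: free(a) -> (freed a); heap: [0-60 FREE]
Op 3: b = malloc(18) -> b = 0; heap: [0-17 ALLOC][18-60 FREE]
Op 4: b = realloc(b, 1) -> b = 0; heap: [0-0 ALLOC][1-60 FREE]
Op 5: b = realloc(b, 27) -> b = 0; heap: [0-26 ALLOC][27-60 FREE]
malloc(4): first-fit scan over [0-26 ALLOC][27-60 FREE] -> 27

Answer: 27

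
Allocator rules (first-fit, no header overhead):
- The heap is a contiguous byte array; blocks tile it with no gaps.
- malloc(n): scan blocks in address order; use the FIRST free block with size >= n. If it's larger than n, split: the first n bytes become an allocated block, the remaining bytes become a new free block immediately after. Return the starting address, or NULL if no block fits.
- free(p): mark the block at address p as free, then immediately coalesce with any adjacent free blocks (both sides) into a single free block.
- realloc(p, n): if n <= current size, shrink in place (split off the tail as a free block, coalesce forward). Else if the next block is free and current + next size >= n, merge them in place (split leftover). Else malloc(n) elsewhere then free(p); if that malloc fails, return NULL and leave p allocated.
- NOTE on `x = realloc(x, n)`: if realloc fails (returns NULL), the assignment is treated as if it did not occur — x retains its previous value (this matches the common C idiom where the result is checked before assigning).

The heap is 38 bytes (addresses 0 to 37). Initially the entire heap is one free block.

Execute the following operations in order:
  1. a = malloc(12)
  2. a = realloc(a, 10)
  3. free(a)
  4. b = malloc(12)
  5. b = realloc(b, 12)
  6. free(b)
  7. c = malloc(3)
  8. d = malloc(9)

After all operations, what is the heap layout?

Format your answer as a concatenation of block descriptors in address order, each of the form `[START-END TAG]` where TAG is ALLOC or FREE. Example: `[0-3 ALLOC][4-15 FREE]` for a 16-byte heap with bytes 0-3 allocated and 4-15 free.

Answer: [0-2 ALLOC][3-11 ALLOC][12-37 FREE]

Derivation:
Op 1: a = malloc(12) -> a = 0; heap: [0-11 ALLOC][12-37 FREE]
Op 2: a = realloc(a, 10) -> a = 0; heap: [0-9 ALLOC][10-37 FREE]
Op 3: free(a) -> (freed a); heap: [0-37 FREE]
Op 4: b = malloc(12) -> b = 0; heap: [0-11 ALLOC][12-37 FREE]
Op 5: b = realloc(b, 12) -> b = 0; heap: [0-11 ALLOC][12-37 FREE]
Op 6: free(b) -> (freed b); heap: [0-37 FREE]
Op 7: c = malloc(3) -> c = 0; heap: [0-2 ALLOC][3-37 FREE]
Op 8: d = malloc(9) -> d = 3; heap: [0-2 ALLOC][3-11 ALLOC][12-37 FREE]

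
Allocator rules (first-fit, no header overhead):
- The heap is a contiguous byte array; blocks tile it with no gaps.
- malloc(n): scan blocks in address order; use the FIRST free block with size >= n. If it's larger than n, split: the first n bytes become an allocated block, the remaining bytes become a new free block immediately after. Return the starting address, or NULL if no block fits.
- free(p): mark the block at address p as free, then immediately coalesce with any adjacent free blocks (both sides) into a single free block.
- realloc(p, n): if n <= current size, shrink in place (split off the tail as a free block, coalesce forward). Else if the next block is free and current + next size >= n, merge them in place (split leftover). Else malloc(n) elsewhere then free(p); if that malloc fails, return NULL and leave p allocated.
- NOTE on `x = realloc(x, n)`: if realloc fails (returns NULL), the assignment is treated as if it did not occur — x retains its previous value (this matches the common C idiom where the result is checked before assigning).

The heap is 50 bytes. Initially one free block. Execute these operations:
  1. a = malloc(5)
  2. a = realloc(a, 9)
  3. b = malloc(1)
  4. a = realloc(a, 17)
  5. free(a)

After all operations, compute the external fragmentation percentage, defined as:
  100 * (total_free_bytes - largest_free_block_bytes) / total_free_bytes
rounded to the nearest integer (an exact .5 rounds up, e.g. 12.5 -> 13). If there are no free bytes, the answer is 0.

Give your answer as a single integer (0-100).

Op 1: a = malloc(5) -> a = 0; heap: [0-4 ALLOC][5-49 FREE]
Op 2: a = realloc(a, 9) -> a = 0; heap: [0-8 ALLOC][9-49 FREE]
Op 3: b = malloc(1) -> b = 9; heap: [0-8 ALLOC][9-9 ALLOC][10-49 FREE]
Op 4: a = realloc(a, 17) -> a = 10; heap: [0-8 FREE][9-9 ALLOC][10-26 ALLOC][27-49 FREE]
Op 5: free(a) -> (freed a); heap: [0-8 FREE][9-9 ALLOC][10-49 FREE]
Free blocks: [9 40] total_free=49 largest=40 -> 100*(49-40)/49 = 900/49 ≈ 18.367 -> rounds to 18

Answer: 18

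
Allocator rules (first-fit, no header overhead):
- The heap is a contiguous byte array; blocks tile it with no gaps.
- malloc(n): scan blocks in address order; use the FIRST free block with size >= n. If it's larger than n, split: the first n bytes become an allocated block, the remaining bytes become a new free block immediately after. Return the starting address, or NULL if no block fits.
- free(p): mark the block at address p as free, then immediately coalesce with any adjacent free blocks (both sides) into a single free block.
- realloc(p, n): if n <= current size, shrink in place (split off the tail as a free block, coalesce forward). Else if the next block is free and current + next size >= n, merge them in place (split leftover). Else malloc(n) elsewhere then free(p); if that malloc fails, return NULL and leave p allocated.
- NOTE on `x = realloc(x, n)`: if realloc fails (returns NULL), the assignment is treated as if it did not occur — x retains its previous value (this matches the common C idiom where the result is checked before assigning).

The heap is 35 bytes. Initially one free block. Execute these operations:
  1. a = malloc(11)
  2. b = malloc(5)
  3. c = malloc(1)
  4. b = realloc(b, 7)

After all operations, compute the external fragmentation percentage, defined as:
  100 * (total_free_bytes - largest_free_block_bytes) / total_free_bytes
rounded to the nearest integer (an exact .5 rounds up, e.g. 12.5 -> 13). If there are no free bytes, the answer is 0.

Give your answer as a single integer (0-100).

Op 1: a = malloc(11) -> a = 0; heap: [0-10 ALLOC][11-34 FREE]
Op 2: b = malloc(5) -> b = 11; heap: [0-10 ALLOC][11-15 ALLOC][16-34 FREE]
Op 3: c = malloc(1) -> c = 16; heap: [0-10 ALLOC][11-15 ALLOC][16-16 ALLOC][17-34 FREE]
Op 4: b = realloc(b, 7) -> b = 17; heap: [0-10 ALLOC][11-15 FREE][16-16 ALLOC][17-23 ALLOC][24-34 FREE]
Free blocks: [5 11] total_free=16 largest=11 -> 100*(16-11)/16 = 500/16 = 31.25 -> rounds to 31

Answer: 31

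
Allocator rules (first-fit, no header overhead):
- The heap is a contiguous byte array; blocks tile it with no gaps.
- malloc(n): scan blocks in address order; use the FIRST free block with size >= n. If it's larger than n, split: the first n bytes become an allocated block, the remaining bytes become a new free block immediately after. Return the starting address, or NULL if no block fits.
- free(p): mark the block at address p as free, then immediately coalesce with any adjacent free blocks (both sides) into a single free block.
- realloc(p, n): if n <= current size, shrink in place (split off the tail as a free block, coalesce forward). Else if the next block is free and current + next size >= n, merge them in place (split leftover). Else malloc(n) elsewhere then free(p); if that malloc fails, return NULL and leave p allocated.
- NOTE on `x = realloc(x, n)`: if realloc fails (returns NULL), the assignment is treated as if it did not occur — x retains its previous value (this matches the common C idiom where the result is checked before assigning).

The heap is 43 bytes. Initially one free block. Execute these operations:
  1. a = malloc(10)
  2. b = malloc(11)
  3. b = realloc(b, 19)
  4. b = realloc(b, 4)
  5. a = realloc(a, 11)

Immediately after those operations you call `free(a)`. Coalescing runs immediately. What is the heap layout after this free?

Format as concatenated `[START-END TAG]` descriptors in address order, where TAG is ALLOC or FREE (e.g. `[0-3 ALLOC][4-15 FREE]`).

Answer: [0-9 FREE][10-13 ALLOC][14-42 FREE]

Derivation:
Op 1: a = malloc(10) -> a = 0; heap: [0-9 ALLOC][10-42 FREE]
Op 2: b = malloc(11) -> b = 10; heap: [0-9 ALLOC][10-20 ALLOC][21-42 FREE]
Op 3: b = realloc(b, 19) -> b = 10; heap: [0-9 ALLOC][10-28 ALLOC][29-42 FREE]
Op 4: b = realloc(b, 4) -> b = 10; heap: [0-9 ALLOC][10-13 ALLOC][14-42 FREE]
Op 5: a = realloc(a, 11) -> a = 14; heap: [0-9 FREE][10-13 ALLOC][14-24 ALLOC][25-42 FREE]
free(a): a = 14 -> block [14-24 ALLOC]; mark free, coalesce with adjacent free neighbors -> [0-9 FREE][10-13 ALLOC][14-42 FREE]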